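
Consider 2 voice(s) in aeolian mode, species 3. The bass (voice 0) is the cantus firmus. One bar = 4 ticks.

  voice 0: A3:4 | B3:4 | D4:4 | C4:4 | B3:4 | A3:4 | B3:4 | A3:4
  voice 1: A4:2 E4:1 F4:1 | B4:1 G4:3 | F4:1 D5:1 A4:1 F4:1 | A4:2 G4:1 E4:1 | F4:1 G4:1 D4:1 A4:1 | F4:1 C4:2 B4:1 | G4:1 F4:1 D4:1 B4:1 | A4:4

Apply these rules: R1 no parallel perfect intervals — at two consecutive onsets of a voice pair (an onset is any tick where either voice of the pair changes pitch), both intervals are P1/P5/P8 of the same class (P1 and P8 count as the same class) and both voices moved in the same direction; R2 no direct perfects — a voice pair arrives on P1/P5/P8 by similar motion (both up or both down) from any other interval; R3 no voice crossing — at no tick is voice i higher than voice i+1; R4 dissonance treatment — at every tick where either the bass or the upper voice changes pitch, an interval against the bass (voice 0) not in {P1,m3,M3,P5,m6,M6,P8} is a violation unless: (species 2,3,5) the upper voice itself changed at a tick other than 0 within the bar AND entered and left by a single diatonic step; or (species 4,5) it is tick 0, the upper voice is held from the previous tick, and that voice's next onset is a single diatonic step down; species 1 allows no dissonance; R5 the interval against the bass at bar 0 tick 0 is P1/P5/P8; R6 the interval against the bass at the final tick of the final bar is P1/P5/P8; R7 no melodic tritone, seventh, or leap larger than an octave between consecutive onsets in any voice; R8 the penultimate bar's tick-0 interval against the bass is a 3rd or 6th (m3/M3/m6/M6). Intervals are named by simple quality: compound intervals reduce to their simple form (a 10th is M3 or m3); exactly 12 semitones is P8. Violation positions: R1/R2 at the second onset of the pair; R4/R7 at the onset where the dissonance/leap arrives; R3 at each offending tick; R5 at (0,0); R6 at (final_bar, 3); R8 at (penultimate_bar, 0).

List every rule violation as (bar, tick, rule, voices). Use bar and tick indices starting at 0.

bar 0: v0=A3 v1=A4 downbeat P8
bar 1: v0=B3 v1=B4 downbeat P8
bar 2: v0=D4 v1=F4 downbeat m3
bar 3: v0=C4 v1=A4 downbeat M6
bar 4: v0=B3 v1=F4 downbeat TT
bar 5: v0=A3 v1=F4 downbeat m6
bar 6: v0=B3 v1=G4 downbeat m6
bar 7: v0=A3 v1=A4 downbeat P8
  -> R2 @ bar 1 tick 0 v(0, 1): A3/F4 m6 -> B3/B4 P8 similar
  -> R7 @ bar 1 tick 0 v(1,): F4->B4 leap 6st
  -> R4 @ bar 4 tick 0 v(0, 1): B3/F4 TT untreated
  -> R4 @ bar 4 tick 3 v(0, 1): B3/A4 m7 untreated
  -> R4 @ bar 5 tick 3 v(0, 1): A3/B4 M2 untreated
  -> R7 @ bar 5 tick 3 v(1,): C4->B4 leap 11st
  -> R4 @ bar 6 tick 1 v(0, 1): B3/F4 TT untreated
  -> R1 @ bar 7 tick 0 v(0, 1): B3/B4 P8 -> A3/A4 P8 similar

(1, 0, R2, (0, 1))
(1, 0, R7, (1,))
(4, 0, R4, (0, 1))
(4, 3, R4, (0, 1))
(5, 3, R4, (0, 1))
(5, 3, R7, (1,))
(6, 1, R4, (0, 1))
(7, 0, R1, (0, 1))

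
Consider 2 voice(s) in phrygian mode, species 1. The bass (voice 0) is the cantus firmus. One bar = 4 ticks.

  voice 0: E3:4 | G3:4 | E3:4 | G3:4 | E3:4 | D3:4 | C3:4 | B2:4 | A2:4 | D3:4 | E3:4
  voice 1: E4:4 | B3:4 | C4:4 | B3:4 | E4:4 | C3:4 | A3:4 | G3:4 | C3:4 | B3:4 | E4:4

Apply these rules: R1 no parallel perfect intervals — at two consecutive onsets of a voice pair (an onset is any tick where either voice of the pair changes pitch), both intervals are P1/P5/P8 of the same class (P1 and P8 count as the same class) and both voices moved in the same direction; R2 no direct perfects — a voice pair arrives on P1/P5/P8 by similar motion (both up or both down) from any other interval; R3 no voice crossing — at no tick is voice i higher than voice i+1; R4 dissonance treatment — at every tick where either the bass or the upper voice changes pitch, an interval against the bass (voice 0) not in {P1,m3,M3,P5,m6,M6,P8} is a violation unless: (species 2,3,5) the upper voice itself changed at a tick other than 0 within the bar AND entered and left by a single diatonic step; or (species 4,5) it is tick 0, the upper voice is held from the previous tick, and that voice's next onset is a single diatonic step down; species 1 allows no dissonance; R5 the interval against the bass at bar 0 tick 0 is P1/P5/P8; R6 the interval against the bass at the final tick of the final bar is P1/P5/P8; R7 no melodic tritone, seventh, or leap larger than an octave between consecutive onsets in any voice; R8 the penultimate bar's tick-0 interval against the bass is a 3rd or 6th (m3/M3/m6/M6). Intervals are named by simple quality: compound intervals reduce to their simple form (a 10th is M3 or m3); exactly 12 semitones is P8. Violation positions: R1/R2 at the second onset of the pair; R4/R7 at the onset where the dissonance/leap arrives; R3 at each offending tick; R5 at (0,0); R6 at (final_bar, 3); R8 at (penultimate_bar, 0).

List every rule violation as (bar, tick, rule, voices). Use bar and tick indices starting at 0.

bar 0: v0=E3 v1=E4 downbeat P8
bar 1: v0=G3 v1=B3 downbeat M3
bar 2: v0=E3 v1=C4 downbeat m6
bar 3: v0=G3 v1=B3 downbeat M3
bar 4: v0=E3 v1=E4 downbeat P8
bar 5: v0=D3 v1=C3 downbeat M2
bar 6: v0=C3 v1=A3 downbeat M6
bar 7: v0=B2 v1=G3 downbeat m6
bar 8: v0=A2 v1=C3 downbeat m3
bar 9: v0=D3 v1=B3 downbeat M6
bar 10: v0=E3 v1=E4 downbeat P8
  -> R3 @ bar 5 tick 0 v(0, 1): D3 above C3
  -> R4 @ bar 5 tick 0 v(0, 1): D3/C3 M2 untreated
  -> R7 @ bar 5 tick 0 v(1,): E4->C3 leap 16st
  -> R3 @ bar 5 tick 1 v(0, 1): D3 above C3
  -> R3 @ bar 5 tick 2 v(0, 1): D3 above C3
  -> R3 @ bar 5 tick 3 v(0, 1): D3 above C3
  -> R7 @ bar 9 tick 0 v(1,): C3->B3 leap 11st
  -> R2 @ bar 10 tick 0 v(0, 1): D3/B3 M6 -> E3/E4 P8 similar

(5, 0, R3, (0, 1))
(5, 0, R4, (0, 1))
(5, 0, R7, (1,))
(5, 1, R3, (0, 1))
(5, 2, R3, (0, 1))
(5, 3, R3, (0, 1))
(9, 0, R7, (1,))
(10, 0, R2, (0, 1))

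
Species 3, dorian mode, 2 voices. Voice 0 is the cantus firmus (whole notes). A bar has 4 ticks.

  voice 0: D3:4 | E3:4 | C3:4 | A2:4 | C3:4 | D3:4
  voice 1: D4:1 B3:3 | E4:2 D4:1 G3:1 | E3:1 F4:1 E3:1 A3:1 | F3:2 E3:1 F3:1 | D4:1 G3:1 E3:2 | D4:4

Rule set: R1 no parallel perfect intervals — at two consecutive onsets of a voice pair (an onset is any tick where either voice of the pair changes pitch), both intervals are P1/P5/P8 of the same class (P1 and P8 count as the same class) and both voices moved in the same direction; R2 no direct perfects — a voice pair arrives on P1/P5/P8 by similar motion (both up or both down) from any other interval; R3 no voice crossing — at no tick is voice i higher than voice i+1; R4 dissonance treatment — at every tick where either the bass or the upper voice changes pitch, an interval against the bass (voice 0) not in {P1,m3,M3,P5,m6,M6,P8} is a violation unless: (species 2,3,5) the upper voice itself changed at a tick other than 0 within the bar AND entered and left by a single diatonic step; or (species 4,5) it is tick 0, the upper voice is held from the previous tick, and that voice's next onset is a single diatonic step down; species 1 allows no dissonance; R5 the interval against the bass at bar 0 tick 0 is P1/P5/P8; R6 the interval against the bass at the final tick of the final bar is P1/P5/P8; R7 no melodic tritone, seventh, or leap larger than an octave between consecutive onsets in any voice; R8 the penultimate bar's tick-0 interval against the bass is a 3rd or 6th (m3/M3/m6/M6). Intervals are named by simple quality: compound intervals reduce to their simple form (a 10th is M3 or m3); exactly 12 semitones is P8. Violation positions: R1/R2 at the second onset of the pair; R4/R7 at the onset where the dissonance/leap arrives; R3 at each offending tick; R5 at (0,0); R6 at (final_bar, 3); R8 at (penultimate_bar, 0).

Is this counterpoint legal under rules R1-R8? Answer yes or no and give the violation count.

bar 0: v0=D3 v1=D4 (P8)
bar 1: v0=E3 v1=E4 (P8)
bar 2: v0=C3 v1=E3 (M3)
bar 3: v0=A2 v1=F3 (m6)
bar 4: v0=C3 v1=D4 (M2)
bar 5: v0=D3 v1=D4 (P8)
  R2 @ bar1.0: D3/B3 M6 -> E3/E4 P8 similar
  R4 @ bar1.2: E3/D4 m7 untreated
  R4 @ bar2.1: C3/F4 P4 untreated
  R7 @ bar2.1: E3->F4 leap 13st
  R7 @ bar2.2: F4->E3 leap 13st
  R4 @ bar4.0: C3/D4 M2 untreated
  R8 @ bar4.0: penult M2 not 3rd/6th
  R2 @ bar5.0: C3/E3 M3 -> D3/D4 P8 similar
  R7 @ bar5.0: E3->D4 leap 10st

No (9 violations)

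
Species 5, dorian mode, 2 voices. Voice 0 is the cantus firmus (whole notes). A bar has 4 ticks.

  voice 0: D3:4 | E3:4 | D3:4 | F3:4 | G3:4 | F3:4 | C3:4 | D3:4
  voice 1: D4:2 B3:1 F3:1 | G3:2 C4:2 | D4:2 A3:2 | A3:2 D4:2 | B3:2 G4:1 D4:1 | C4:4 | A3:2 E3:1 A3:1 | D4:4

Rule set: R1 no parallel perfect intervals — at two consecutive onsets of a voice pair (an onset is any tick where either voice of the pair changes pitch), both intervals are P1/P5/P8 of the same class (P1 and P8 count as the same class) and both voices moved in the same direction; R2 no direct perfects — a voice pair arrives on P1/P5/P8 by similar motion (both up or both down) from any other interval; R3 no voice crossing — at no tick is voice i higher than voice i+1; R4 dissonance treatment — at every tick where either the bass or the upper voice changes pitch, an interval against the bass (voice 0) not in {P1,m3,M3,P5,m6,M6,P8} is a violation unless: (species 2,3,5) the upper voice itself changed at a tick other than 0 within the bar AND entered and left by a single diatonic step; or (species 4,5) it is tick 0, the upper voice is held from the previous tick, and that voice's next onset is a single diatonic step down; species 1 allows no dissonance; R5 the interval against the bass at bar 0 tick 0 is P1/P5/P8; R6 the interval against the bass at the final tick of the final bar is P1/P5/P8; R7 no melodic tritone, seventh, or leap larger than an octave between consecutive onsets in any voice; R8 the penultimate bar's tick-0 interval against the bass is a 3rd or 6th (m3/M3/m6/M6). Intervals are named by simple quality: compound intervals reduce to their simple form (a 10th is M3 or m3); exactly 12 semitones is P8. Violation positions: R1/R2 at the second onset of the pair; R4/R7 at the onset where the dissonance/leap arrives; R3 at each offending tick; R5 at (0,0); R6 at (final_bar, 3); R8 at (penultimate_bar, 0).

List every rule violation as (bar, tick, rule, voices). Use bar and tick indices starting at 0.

(0, 3, R7, (1,))
(5, 0, R1, (0, 1))
(7, 0, R2, (0, 1))

bar 0: v0=D3 v1=D4 downbeat P8
bar 1: v0=E3 v1=G3 downbeat m3
bar 2: v0=D3 v1=D4 downbeat P8
bar 3: v0=F3 v1=A3 downbeat M3
bar 4: v0=G3 v1=B3 downbeat M3
bar 5: v0=F3 v1=C4 downbeat P5
bar 6: v0=C3 v1=A3 downbeat M6
bar 7: v0=D3 v1=D4 downbeat P8
  -> R7 @ bar 0 tick 3 v(1,): B3->F3 leap 6st
  -> R1 @ bar 5 tick 0 v(0, 1): G3/D4 P5 -> F3/C4 P5 similar
  -> R2 @ bar 7 tick 0 v(0, 1): C3/A3 M6 -> D3/D4 P8 similar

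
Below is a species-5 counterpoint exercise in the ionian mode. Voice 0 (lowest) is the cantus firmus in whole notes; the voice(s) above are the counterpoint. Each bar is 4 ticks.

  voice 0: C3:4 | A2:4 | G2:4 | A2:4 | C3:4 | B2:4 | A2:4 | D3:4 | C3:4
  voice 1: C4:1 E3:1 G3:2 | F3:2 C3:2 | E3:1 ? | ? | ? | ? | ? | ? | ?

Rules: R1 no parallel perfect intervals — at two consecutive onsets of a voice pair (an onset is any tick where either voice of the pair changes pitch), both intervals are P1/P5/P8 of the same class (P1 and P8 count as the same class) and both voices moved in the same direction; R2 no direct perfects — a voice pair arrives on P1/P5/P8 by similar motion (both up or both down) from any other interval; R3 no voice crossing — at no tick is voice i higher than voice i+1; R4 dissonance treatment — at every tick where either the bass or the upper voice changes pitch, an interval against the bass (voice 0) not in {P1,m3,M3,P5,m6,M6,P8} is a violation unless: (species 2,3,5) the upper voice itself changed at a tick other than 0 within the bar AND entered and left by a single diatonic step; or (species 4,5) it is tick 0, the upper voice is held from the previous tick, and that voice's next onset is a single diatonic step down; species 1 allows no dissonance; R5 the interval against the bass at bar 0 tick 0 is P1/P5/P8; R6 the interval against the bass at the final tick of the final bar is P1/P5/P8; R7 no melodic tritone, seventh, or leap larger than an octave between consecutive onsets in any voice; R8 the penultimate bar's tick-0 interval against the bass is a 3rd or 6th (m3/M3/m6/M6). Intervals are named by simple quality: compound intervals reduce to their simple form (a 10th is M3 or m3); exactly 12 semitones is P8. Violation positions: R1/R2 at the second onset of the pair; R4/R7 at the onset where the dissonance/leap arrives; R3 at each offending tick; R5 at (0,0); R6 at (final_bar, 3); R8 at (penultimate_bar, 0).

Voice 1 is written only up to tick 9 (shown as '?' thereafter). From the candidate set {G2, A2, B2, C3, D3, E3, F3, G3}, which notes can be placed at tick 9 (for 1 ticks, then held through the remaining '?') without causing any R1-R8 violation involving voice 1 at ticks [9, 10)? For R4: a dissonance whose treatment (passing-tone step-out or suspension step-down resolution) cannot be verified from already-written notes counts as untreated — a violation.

G2: legal
A2: violates R4
B2: legal
C3: violates R4
D3: legal
E3: legal
F3: violates R4
G3: legal

{B2, D3, E3, G2, G3}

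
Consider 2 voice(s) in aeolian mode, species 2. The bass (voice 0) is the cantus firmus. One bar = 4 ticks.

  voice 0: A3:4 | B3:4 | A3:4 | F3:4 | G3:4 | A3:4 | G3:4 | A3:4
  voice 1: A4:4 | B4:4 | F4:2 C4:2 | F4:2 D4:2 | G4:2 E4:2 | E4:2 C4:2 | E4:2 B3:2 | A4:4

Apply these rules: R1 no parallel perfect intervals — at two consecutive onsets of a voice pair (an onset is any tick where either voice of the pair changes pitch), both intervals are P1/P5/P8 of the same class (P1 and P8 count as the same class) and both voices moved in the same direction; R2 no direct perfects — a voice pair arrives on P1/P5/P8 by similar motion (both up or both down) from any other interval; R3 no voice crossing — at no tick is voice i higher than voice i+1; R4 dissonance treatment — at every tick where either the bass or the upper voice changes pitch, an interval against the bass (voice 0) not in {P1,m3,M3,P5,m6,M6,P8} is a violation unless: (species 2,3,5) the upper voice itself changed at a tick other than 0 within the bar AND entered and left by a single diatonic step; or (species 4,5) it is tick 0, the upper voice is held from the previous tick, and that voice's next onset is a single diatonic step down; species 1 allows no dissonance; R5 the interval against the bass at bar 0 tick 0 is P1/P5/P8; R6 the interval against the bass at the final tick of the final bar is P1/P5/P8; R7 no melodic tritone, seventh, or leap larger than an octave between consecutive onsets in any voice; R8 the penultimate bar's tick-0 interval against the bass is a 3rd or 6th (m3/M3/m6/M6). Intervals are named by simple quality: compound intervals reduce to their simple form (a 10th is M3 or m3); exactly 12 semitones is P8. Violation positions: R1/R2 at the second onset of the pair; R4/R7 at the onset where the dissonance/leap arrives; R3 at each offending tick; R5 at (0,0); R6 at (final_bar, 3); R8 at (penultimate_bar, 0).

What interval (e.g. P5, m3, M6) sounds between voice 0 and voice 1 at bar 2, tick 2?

m3

voice 0=A3 voice 1=C4 -> m3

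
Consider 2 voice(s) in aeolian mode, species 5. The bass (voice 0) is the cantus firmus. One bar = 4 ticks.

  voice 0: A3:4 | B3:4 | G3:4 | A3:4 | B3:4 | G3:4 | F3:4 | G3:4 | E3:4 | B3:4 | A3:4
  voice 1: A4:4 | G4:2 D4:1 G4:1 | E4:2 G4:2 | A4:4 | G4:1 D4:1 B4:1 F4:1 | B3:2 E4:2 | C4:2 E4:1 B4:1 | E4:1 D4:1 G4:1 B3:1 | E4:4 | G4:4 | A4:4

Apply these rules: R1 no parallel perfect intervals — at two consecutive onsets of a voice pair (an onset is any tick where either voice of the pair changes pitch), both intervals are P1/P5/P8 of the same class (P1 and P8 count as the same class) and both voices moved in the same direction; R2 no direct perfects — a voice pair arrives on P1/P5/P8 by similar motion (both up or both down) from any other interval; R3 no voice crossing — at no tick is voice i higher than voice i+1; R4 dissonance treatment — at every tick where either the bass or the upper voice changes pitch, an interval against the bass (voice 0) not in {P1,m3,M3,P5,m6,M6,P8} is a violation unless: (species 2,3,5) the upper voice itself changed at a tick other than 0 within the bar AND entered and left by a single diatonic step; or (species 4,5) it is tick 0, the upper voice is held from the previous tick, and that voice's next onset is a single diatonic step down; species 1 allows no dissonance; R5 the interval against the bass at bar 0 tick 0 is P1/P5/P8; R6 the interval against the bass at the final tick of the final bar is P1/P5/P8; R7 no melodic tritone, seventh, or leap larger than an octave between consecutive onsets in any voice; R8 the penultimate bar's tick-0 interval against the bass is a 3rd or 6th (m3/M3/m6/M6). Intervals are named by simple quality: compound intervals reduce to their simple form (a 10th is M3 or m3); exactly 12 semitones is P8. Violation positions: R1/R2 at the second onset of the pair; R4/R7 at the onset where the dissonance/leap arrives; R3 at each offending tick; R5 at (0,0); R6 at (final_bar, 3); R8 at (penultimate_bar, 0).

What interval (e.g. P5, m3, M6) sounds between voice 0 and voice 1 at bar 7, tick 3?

voice 0=G3 voice 1=B3 -> M3

M3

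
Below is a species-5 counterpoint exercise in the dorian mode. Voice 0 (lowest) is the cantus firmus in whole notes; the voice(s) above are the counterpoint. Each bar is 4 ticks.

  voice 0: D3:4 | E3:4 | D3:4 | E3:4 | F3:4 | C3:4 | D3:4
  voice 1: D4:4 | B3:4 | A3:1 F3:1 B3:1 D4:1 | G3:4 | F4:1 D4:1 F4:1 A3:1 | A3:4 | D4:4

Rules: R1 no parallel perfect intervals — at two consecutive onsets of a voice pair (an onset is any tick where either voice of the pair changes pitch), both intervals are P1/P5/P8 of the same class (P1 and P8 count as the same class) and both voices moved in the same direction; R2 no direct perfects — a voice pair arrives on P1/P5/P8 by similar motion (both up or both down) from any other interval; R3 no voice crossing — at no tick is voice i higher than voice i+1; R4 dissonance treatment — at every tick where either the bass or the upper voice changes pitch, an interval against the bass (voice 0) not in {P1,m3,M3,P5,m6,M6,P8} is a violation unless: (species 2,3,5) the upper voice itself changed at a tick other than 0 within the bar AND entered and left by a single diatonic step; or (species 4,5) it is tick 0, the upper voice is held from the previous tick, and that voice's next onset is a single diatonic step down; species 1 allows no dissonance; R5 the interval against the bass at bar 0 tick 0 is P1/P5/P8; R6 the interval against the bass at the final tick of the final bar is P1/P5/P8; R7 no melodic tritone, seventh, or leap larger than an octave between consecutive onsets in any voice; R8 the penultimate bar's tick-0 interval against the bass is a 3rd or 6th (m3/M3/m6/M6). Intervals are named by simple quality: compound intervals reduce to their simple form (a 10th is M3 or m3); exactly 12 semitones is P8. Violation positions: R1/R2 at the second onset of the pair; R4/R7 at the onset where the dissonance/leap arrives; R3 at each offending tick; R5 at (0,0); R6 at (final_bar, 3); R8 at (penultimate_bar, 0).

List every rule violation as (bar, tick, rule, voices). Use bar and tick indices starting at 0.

bar 0: v0=D3 v1=D4 downbeat P8
bar 1: v0=E3 v1=B3 downbeat P5
bar 2: v0=D3 v1=A3 downbeat P5
bar 3: v0=E3 v1=G3 downbeat m3
bar 4: v0=F3 v1=F4 downbeat P8
bar 5: v0=C3 v1=A3 downbeat M6
bar 6: v0=D3 v1=D4 downbeat P8
  -> R1 @ bar 2 tick 0 v(0, 1): E3/B3 P5 -> D3/A3 P5 similar
  -> R7 @ bar 2 tick 2 v(1,): F3->B3 leap 6st
  -> R2 @ bar 4 tick 0 v(0, 1): E3/G3 m3 -> F3/F4 P8 similar
  -> R7 @ bar 4 tick 0 v(1,): G3->F4 leap 10st
  -> R2 @ bar 6 tick 0 v(0, 1): C3/A3 M6 -> D3/D4 P8 similar

(2, 0, R1, (0, 1))
(2, 2, R7, (1,))
(4, 0, R2, (0, 1))
(4, 0, R7, (1,))
(6, 0, R2, (0, 1))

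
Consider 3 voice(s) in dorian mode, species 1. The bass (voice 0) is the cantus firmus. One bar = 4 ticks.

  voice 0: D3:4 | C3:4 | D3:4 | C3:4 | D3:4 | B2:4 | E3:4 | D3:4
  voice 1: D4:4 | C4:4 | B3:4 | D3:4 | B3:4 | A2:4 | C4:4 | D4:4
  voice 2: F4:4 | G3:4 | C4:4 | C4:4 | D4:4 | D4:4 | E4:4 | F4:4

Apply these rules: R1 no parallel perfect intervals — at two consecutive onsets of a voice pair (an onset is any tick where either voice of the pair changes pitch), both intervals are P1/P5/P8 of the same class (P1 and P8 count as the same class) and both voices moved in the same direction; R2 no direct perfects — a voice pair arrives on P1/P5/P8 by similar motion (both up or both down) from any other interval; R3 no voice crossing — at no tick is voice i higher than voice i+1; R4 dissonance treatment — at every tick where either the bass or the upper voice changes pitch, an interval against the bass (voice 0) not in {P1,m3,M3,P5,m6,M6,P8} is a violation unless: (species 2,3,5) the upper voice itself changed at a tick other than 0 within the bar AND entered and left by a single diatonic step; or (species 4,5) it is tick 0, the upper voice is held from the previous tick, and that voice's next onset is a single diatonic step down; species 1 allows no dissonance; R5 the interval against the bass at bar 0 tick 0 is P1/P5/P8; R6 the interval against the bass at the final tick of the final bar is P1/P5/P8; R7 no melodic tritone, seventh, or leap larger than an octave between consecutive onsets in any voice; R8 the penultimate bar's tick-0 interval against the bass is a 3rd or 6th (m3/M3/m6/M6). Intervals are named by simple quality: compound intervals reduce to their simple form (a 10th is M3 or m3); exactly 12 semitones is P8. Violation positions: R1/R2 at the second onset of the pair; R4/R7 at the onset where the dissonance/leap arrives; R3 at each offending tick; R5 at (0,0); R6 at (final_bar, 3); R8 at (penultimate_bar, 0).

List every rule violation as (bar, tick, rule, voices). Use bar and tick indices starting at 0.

(0, 0, R5, (0, 2))
(1, 0, R1, (0, 1))
(1, 0, R2, (0, 2))
(1, 0, R3, (1, 2))
(1, 0, R7, (2,))
(1, 1, R3, (1, 2))
(1, 2, R3, (1, 2))
(1, 3, R3, (1, 2))
(2, 0, R4, (0, 2))
(3, 0, R4, (0, 1))
(4, 0, R1, (0, 2))
(5, 0, R3, (0, 1))
(5, 0, R4, (0, 1))
(5, 0, R7, (1,))
(5, 1, R3, (0, 1))
(5, 2, R3, (0, 1))
(5, 3, R3, (0, 1))
(6, 0, R2, (0, 2))
(6, 0, R7, (1,))
(6, 0, R8, (0, 2))
(7, 3, R6, (0, 2))

bar 0: v0=D3 v1=D4 v2=F4 downbeat m3
bar 1: v0=C3 v1=C4 v2=G3 downbeat P5
bar 2: v0=D3 v1=B3 v2=C4 downbeat m7
bar 3: v0=C3 v1=D3 v2=C4 downbeat P8
bar 4: v0=D3 v1=B3 v2=D4 downbeat P8
bar 5: v0=B2 v1=A2 v2=D4 downbeat m3
bar 6: v0=E3 v1=C4 v2=E4 downbeat P8
bar 7: v0=D3 v1=D4 v2=F4 downbeat m3
  -> R5 @ bar 0 tick 0 v(0, 2): opens on m3
  -> R1 @ bar 1 tick 0 v(0, 1): D3/D4 P8 -> C3/C4 P8 similar
  -> R2 @ bar 1 tick 0 v(0, 2): D3/F4 m3 -> C3/G3 P5 similar
  -> R3 @ bar 1 tick 0 v(1, 2): C4 above G3
  -> R7 @ bar 1 tick 0 v(2,): F4->G3 leap 10st
  -> R3 @ bar 1 tick 1 v(1, 2): C4 above G3
  -> R3 @ bar 1 tick 2 v(1, 2): C4 above G3
  -> R3 @ bar 1 tick 3 v(1, 2): C4 above G3
  -> R4 @ bar 2 tick 0 v(0, 2): D3/C4 m7 untreated
  -> R4 @ bar 3 tick 0 v(0, 1): C3/D3 M2 untreated
  -> R1 @ bar 4 tick 0 v(0, 2): C3/C4 P8 -> D3/D4 P8 similar
  -> R3 @ bar 5 tick 0 v(0, 1): B2 above A2
  -> R4 @ bar 5 tick 0 v(0, 1): B2/A2 M2 untreated
  -> R7 @ bar 5 tick 0 v(1,): B3->A2 leap 14st
  -> R3 @ bar 5 tick 1 v(0, 1): B2 above A2
  -> R3 @ bar 5 tick 2 v(0, 1): B2 above A2
  -> R3 @ bar 5 tick 3 v(0, 1): B2 above A2
  -> R2 @ bar 6 tick 0 v(0, 2): B2/D4 m3 -> E3/E4 P8 similar
  -> R7 @ bar 6 tick 0 v(1,): A2->C4 leap 15st
  -> R8 @ bar 6 tick 0 v(0, 2): penult P8 not 3rd/6th
  -> R6 @ bar 7 tick 3 v(0, 2): closes on m3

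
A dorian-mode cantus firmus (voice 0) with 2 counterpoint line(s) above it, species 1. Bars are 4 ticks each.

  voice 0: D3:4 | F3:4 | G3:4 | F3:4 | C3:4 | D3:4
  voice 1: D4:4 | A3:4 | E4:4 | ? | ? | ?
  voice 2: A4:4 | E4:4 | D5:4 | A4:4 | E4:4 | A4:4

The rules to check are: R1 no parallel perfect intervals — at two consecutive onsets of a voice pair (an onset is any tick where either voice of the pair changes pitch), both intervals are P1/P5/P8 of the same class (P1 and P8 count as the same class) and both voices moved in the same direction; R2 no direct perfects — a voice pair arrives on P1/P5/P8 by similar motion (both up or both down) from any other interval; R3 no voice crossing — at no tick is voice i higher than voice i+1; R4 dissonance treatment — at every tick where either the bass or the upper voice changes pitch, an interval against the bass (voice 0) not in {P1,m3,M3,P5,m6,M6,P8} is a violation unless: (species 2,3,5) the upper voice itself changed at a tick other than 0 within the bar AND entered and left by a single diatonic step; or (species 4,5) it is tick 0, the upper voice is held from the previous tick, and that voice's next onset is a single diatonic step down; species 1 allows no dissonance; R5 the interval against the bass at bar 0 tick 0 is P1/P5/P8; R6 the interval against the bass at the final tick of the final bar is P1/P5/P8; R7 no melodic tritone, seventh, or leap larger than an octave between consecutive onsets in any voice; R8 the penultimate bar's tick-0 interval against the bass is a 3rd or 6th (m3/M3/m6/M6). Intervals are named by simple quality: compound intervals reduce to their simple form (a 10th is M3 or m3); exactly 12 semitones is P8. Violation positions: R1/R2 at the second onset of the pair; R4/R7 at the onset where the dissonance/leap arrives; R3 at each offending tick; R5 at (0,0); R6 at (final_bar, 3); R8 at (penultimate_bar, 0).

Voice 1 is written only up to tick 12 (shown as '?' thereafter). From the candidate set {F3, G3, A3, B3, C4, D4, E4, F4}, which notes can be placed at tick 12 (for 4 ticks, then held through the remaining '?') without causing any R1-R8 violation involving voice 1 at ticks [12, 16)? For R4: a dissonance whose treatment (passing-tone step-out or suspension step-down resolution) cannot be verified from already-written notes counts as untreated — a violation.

{F4}

F3: violates R2,R7
G3: violates R4
A3: violates R2
B3: violates R4
C4: violates R2
D4: violates R2
E4: violates R4
F4: legal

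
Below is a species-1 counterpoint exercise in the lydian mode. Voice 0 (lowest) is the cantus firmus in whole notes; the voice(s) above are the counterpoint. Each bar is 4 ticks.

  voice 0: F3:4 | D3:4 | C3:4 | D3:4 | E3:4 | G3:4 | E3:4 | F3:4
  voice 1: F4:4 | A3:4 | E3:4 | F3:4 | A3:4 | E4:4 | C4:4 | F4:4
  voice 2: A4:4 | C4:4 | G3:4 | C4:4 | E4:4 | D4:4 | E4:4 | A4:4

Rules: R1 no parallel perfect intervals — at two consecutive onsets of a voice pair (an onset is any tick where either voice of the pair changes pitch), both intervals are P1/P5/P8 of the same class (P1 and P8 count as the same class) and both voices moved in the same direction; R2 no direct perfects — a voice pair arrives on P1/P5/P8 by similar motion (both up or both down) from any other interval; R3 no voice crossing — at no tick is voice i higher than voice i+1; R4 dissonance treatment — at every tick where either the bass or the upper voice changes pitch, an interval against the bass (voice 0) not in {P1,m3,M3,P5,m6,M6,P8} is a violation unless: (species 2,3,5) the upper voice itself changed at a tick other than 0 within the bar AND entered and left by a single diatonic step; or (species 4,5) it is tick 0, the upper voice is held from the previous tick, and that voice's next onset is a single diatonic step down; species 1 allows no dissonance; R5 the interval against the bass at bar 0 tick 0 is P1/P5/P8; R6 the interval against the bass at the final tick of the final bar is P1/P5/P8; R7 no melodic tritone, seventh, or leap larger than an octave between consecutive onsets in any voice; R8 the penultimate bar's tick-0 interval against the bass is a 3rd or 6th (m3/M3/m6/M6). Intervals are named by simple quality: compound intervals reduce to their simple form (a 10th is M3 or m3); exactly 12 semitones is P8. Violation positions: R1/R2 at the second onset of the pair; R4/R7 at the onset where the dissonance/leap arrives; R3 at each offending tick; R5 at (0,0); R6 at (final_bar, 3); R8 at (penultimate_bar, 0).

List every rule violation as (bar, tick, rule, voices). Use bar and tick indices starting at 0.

(0, 0, R5, (0, 2))
(1, 0, R2, (0, 1))
(1, 0, R4, (0, 2))
(2, 0, R2, (0, 2))
(3, 0, R2, (1, 2))
(3, 0, R4, (0, 2))
(4, 0, R1, (1, 2))
(4, 0, R2, (0, 2))
(4, 0, R4, (0, 1))
(5, 0, R3, (1, 2))
(5, 1, R3, (1, 2))
(5, 2, R3, (1, 2))
(5, 3, R3, (1, 2))
(6, 0, R8, (0, 2))
(7, 0, R2, (0, 1))
(7, 3, R6, (0, 2))

bar 0: v0=F3 v1=F4 v2=A4 downbeat M3
bar 1: v0=D3 v1=A3 v2=C4 downbeat m7
bar 2: v0=C3 v1=E3 v2=G3 downbeat P5
bar 3: v0=D3 v1=F3 v2=C4 downbeat m7
bar 4: v0=E3 v1=A3 v2=E4 downbeat P8
bar 5: v0=G3 v1=E4 v2=D4 downbeat P5
bar 6: v0=E3 v1=C4 v2=E4 downbeat P8
bar 7: v0=F3 v1=F4 v2=A4 downbeat M3
  -> R5 @ bar 0 tick 0 v(0, 2): opens on M3
  -> R2 @ bar 1 tick 0 v(0, 1): F3/F4 P8 -> D3/A3 P5 similar
  -> R4 @ bar 1 tick 0 v(0, 2): D3/C4 m7 untreated
  -> R2 @ bar 2 tick 0 v(0, 2): D3/C4 m7 -> C3/G3 P5 similar
  -> R2 @ bar 3 tick 0 v(1, 2): E3/G3 m3 -> F3/C4 P5 similar
  -> R4 @ bar 3 tick 0 v(0, 2): D3/C4 m7 untreated
  -> R1 @ bar 4 tick 0 v(1, 2): F3/C4 P5 -> A3/E4 P5 similar
  -> R2 @ bar 4 tick 0 v(0, 2): D3/C4 m7 -> E3/E4 P8 similar
  -> R4 @ bar 4 tick 0 v(0, 1): E3/A3 P4 untreated
  -> R3 @ bar 5 tick 0 v(1, 2): E4 above D4
  -> R3 @ bar 5 tick 1 v(1, 2): E4 above D4
  -> R3 @ bar 5 tick 2 v(1, 2): E4 above D4
  -> R3 @ bar 5 tick 3 v(1, 2): E4 above D4
  -> R8 @ bar 6 tick 0 v(0, 2): penult P8 not 3rd/6th
  -> R2 @ bar 7 tick 0 v(0, 1): E3/C4 m6 -> F3/F4 P8 similar
  -> R6 @ bar 7 tick 3 v(0, 2): closes on M3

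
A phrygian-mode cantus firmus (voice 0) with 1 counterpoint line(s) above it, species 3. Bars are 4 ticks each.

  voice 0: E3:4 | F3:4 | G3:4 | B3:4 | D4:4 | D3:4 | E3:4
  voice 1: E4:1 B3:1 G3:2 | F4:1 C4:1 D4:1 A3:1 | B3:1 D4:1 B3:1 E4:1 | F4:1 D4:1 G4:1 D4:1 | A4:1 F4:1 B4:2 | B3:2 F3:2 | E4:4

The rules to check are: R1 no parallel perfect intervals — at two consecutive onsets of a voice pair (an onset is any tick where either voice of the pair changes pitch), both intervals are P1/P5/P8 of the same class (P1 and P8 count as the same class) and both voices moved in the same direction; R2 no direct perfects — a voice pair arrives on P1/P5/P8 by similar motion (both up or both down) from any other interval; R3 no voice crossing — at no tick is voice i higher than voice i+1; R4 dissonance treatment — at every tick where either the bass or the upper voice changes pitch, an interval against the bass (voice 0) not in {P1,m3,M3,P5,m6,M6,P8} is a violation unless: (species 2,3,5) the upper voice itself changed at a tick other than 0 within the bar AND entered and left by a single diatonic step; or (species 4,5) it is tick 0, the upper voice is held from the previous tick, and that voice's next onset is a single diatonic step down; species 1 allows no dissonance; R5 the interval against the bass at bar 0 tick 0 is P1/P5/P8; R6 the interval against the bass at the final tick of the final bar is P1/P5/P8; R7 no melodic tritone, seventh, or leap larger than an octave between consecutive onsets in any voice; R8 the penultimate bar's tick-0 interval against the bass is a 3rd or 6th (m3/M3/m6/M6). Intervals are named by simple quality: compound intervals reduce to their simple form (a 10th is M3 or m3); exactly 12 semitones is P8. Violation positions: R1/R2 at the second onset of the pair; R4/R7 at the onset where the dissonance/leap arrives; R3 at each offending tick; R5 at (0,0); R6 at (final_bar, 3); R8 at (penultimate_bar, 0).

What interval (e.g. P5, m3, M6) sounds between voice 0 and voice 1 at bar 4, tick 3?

M6

voice 0=D4 voice 1=B4 -> M6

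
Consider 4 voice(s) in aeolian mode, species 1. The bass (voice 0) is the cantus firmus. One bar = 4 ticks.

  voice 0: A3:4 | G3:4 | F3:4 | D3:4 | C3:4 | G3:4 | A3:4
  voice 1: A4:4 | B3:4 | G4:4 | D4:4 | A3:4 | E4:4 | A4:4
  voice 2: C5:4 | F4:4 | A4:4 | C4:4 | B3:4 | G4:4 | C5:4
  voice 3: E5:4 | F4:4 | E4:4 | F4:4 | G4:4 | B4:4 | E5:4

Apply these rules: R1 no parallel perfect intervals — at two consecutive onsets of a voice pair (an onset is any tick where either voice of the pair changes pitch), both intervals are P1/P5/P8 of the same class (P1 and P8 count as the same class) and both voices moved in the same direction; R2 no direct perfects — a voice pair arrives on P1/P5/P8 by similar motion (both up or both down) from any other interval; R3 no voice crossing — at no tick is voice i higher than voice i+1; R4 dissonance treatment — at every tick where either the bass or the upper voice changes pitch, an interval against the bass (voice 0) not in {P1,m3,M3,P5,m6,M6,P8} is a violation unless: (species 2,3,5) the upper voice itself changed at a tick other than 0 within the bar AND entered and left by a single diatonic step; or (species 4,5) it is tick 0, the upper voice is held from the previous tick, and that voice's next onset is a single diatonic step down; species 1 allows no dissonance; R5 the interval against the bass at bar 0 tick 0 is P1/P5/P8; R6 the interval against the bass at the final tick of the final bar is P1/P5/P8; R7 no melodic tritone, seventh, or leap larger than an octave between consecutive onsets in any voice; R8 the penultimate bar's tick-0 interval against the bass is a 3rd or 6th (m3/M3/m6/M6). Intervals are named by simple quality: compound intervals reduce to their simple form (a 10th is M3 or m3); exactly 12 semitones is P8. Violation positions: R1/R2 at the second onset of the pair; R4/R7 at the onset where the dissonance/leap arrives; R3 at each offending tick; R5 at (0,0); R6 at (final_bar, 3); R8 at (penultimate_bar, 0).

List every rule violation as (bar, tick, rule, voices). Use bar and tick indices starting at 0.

(0, 0, R5, (0, 2))
(1, 0, R2, (2, 3))
(1, 0, R4, (0, 2))
(1, 0, R4, (0, 3))
(1, 0, R7, (1,))
(1, 0, R7, (3,))
(2, 0, R3, (2, 3))
(2, 0, R4, (0, 1))
(2, 0, R4, (0, 3))
(2, 1, R3, (2, 3))
(2, 2, R3, (2, 3))
(2, 3, R3, (2, 3))
(3, 0, R2, (0, 1))
(3, 0, R3, (1, 2))
(3, 0, R4, (0, 2))
(3, 1, R3, (1, 2))
(3, 2, R3, (1, 2))
(3, 3, R3, (1, 2))
(4, 0, R4, (0, 2))
(5, 0, R2, (0, 2))
(5, 0, R2, (1, 3))
(5, 0, R8, (0, 2))
(6, 0, R1, (1, 3))
(6, 0, R2, (0, 1))
(6, 0, R2, (0, 3))
(6, 3, R6, (0, 2))

bar 0: v0=A3 v1=A4 v2=C5 v3=E5 downbeat P5
bar 1: v0=G3 v1=B3 v2=F4 v3=F4 downbeat m7
bar 2: v0=F3 v1=G4 v2=A4 v3=E4 downbeat M7
bar 3: v0=D3 v1=D4 v2=C4 v3=F4 downbeat m3
bar 4: v0=C3 v1=A3 v2=B3 v3=G4 downbeat P5
bar 5: v0=G3 v1=E4 v2=G4 v3=B4 downbeat M3
bar 6: v0=A3 v1=A4 v2=C5 v3=E5 downbeat P5
  -> R5 @ bar 0 tick 0 v(0, 2): opens on m3
  -> R2 @ bar 1 tick 0 v(2, 3): C5/E5 M3 -> F4/F4 P1 similar
  -> R4 @ bar 1 tick 0 v(0, 2): G3/F4 m7 untreated
  -> R4 @ bar 1 tick 0 v(0, 3): G3/F4 m7 untreated
  -> R7 @ bar 1 tick 0 v(1,): A4->B3 leap 10st
  -> R7 @ bar 1 tick 0 v(3,): E5->F4 leap 11st
  -> R3 @ bar 2 tick 0 v(2, 3): A4 above E4
  -> R4 @ bar 2 tick 0 v(0, 1): F3/G4 M2 untreated
  -> R4 @ bar 2 tick 0 v(0, 3): F3/E4 M7 untreated
  -> R3 @ bar 2 tick 1 v(2, 3): A4 above E4
  -> R3 @ bar 2 tick 2 v(2, 3): A4 above E4
  -> R3 @ bar 2 tick 3 v(2, 3): A4 above E4
  -> R2 @ bar 3 tick 0 v(0, 1): F3/G4 M2 -> D3/D4 P8 similar
  -> R3 @ bar 3 tick 0 v(1, 2): D4 above C4
  -> R4 @ bar 3 tick 0 v(0, 2): D3/C4 m7 untreated
  -> R3 @ bar 3 tick 1 v(1, 2): D4 above C4
  -> R3 @ bar 3 tick 2 v(1, 2): D4 above C4
  -> R3 @ bar 3 tick 3 v(1, 2): D4 above C4
  -> R4 @ bar 4 tick 0 v(0, 2): C3/B3 M7 untreated
  -> R2 @ bar 5 tick 0 v(0, 2): C3/B3 M7 -> G3/G4 P8 similar
  -> R2 @ bar 5 tick 0 v(1, 3): A3/G4 m7 -> E4/B4 P5 similar
  -> R8 @ bar 5 tick 0 v(0, 2): penult P8 not 3rd/6th
  -> R1 @ bar 6 tick 0 v(1, 3): E4/B4 P5 -> A4/E5 P5 similar
  -> R2 @ bar 6 tick 0 v(0, 1): G3/E4 M6 -> A3/A4 P8 similar
  -> R2 @ bar 6 tick 0 v(0, 3): G3/B4 M3 -> A3/E5 P5 similar
  -> R6 @ bar 6 tick 3 v(0, 2): closes on m3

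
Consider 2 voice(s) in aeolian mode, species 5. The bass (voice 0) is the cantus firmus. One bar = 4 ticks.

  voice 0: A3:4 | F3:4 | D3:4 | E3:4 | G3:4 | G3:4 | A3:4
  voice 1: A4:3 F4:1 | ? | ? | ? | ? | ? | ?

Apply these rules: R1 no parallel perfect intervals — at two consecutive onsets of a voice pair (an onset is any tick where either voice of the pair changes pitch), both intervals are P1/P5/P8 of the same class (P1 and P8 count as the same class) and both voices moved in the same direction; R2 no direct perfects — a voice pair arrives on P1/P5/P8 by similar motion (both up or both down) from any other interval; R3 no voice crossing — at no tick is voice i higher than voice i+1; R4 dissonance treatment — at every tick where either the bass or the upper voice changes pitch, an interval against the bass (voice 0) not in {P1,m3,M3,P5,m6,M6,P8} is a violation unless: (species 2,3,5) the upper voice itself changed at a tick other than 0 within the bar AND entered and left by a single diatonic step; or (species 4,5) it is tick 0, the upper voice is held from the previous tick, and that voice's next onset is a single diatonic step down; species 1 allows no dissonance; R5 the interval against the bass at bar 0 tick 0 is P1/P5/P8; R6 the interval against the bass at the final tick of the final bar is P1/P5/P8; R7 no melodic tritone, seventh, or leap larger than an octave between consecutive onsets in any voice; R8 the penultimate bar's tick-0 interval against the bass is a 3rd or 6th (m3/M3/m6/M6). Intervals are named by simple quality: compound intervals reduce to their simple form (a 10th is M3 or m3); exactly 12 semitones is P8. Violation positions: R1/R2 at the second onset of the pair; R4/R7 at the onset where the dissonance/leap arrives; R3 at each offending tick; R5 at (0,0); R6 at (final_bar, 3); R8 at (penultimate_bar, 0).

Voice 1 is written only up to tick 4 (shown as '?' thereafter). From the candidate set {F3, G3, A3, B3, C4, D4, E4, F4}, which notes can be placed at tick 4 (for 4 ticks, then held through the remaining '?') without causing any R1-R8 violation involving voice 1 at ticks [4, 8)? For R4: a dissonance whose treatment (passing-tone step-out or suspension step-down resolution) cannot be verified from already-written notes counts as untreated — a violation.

{A3, D4, F4}

F3: violates R2
G3: violates R4,R7
A3: legal
B3: violates R4,R7
C4: violates R2
D4: legal
E4: violates R4
F4: legal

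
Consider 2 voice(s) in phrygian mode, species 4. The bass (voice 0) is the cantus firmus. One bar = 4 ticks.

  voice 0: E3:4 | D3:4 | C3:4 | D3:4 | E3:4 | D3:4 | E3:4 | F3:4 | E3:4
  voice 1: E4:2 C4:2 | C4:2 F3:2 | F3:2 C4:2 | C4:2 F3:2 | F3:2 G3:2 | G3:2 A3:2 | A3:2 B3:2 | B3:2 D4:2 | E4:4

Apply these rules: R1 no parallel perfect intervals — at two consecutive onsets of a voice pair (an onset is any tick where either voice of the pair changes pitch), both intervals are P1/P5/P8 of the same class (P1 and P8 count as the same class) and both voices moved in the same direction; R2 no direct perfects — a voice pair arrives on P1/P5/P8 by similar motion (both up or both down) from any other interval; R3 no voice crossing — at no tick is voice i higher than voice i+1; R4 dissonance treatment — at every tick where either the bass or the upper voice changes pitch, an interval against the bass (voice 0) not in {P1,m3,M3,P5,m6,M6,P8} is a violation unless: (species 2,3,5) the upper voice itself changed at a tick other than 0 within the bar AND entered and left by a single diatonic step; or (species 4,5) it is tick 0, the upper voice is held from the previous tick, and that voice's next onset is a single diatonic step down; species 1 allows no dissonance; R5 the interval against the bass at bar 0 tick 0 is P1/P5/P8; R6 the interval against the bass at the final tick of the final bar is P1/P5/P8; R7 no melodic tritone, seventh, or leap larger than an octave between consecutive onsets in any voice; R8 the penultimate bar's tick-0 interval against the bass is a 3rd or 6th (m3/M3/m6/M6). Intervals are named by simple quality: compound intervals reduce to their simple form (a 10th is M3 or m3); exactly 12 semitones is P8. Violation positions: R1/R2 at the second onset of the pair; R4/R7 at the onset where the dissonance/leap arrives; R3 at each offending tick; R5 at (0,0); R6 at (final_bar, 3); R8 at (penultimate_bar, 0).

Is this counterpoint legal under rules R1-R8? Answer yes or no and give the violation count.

No (8 violations)

bar 0: v0=E3 v1=E4 (P8)
bar 1: v0=D3 v1=C4 (m7)
bar 2: v0=C3 v1=F3 (P4)
bar 3: v0=D3 v1=C4 (m7)
bar 4: v0=E3 v1=F3 (m2)
bar 5: v0=D3 v1=G3 (P4)
bar 6: v0=E3 v1=A3 (P4)
bar 7: v0=F3 v1=B3 (TT)
bar 8: v0=E3 v1=E4 (P8)
  R4 @ bar1.0: D3/C4 m7 untreated
  R4 @ bar2.0: C3/F3 P4 untreated
  R4 @ bar3.0: D3/C4 m7 untreated
  R4 @ bar4.0: E3/F3 m2 untreated
  R4 @ bar5.0: D3/G3 P4 untreated
  R4 @ bar6.0: E3/A3 P4 untreated
  R4 @ bar7.0: F3/B3 TT untreated
  R8 @ bar7.0: penult TT not 3rd/6th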